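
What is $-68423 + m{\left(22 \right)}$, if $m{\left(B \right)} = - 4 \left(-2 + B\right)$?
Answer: $-68503$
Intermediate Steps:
$m{\left(B \right)} = 8 - 4 B$
$-68423 + m{\left(22 \right)} = -68423 + \left(8 - 88\right) = -68423 - 80 = -68503$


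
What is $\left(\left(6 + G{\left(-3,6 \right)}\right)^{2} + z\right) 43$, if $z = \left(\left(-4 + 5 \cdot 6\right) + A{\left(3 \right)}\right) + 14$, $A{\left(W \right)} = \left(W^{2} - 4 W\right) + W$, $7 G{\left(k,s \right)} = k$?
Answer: $\frac{149683}{49} \approx 3054.8$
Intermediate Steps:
$G{\left(k,s \right)} = \frac{k}{7}$
$A{\left(W \right)} = W^{2} - 3 W$
$z = 40$ ($z = \left(\left(-4 + 5 \cdot 6\right) + 3 \left(-3 + 3\right)\right) + 14 = \left(\left(-4 + 30\right) + 3 \cdot 0\right) + 14 = \left(26 + 0\right) + 14 = 26 + 14 = 40$)
$\left(\left(6 + G{\left(-3,6 \right)}\right)^{2} + z\right) 43 = \left(\left(6 + \frac{1}{7} \left(-3\right)\right)^{2} + 40\right) 43 = \left(\left(6 - \frac{3}{7}\right)^{2} + 40\right) 43 = \left(\left(\frac{39}{7}\right)^{2} + 40\right) 43 = \left(\frac{1521}{49} + 40\right) 43 = \frac{3481}{49} \cdot 43 = \frac{149683}{49}$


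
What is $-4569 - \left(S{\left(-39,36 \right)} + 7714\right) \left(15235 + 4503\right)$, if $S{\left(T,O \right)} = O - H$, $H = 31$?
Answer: $-152362191$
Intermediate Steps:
$S{\left(T,O \right)} = -31 + O$ ($S{\left(T,O \right)} = O - 31 = -31 + O$)
$-4569 - \left(S{\left(-39,36 \right)} + 7714\right) \left(15235 + 4503\right) = -4569 - \left(\left(-31 + 36\right) + 7714\right) \left(15235 + 4503\right) = -4569 - \left(5 + 7714\right) 19738 = -4569 - 7719 \cdot 19738 = -4569 - 152357622 = -152362191$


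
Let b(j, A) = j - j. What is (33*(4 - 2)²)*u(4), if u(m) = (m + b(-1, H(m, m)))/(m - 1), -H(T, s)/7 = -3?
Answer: 176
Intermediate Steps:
H(T, s) = 21 (H(T, s) = -7*(-3) = 21)
b(j, A) = 0
u(m) = m/(-1 + m) (u(m) = (m + 0)/(m - 1) = m/(-1 + m))
(33*(4 - 2)²)*u(4) = (33*(4 - 2)²)*(4/(-1 + 4)) = (33*2²)*(4/3) = (33*4)*(4*(⅓)) = 132*(4/3) = 176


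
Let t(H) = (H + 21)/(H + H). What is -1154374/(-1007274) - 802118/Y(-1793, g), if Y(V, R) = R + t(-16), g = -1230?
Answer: 12949962667567/19825670505 ≈ 653.19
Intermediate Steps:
t(H) = (21 + H)/(2*H) (t(H) = (21 + H)/((2*H)) = (21 + H)*(1/(2*H)) = (21 + H)/(2*H))
Y(V, R) = -5/32 + R (Y(V, R) = R + (½)*(21 - 16)/(-16) = R + (½)*(-1/16)*5 = R - 5/32 = -5/32 + R)
-1154374/(-1007274) - 802118/Y(-1793, g) = -1154374/(-1007274) - 802118/(-5/32 - 1230) = -1154374*(-1/1007274) - 802118/(-39365/32) = 577187/503637 - 802118*(-32/39365) = 577187/503637 + 25667776/39365 = 12949962667567/19825670505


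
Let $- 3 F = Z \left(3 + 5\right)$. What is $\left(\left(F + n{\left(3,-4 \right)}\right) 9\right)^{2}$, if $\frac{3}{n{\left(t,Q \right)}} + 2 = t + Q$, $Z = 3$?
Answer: $6561$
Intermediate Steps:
$n{\left(t,Q \right)} = \frac{3}{-2 + Q + t}$ ($n{\left(t,Q \right)} = \frac{3}{-2 + \left(t + Q\right)} = \frac{3}{-2 + \left(Q + t\right)} = \frac{3}{-2 + Q + t}$)
$F = -8$ ($F = - \frac{3 \left(3 + 5\right)}{3} = - \frac{3 \cdot 8}{3} = \left(- \frac{1}{3}\right) 24 = -8$)
$\left(\left(F + n{\left(3,-4 \right)}\right) 9\right)^{2} = \left(\left(-8 + \frac{3}{-2 - 4 + 3}\right) 9\right)^{2} = \left(\left(-8 + \frac{3}{-3}\right) 9\right)^{2} = \left(\left(-8 + 3 \left(- \frac{1}{3}\right)\right) 9\right)^{2} = \left(\left(-8 - 1\right) 9\right)^{2} = \left(\left(-9\right) 9\right)^{2} = \left(-81\right)^{2} = 6561$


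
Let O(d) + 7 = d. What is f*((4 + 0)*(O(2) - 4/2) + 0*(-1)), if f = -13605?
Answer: 380940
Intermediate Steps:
O(d) = -7 + d
f*((4 + 0)*(O(2) - 4/2) + 0*(-1)) = -13605*((4 + 0)*((-7 + 2) - 4/2) + 0*(-1)) = -13605*(4*(-5 - 4*½) + 0) = -13605*(4*(-5 - 2) + 0) = -13605*(4*(-7) + 0) = -13605*(-28 + 0) = -13605*(-28) = 380940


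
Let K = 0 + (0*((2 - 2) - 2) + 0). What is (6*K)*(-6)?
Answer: 0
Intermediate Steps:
K = 0 (K = 0 + (0*(0 - 2) + 0) = 0 + (0*(-2) + 0) = 0 + (0 + 0) = 0 + 0 = 0)
(6*K)*(-6) = (6*0)*(-6) = 0*(-6) = 0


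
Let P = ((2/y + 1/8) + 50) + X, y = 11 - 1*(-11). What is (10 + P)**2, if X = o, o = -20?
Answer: 12524521/7744 ≈ 1617.3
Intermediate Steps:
y = 22 (y = 11 + 11 = 22)
X = -20
P = 2659/88 (P = ((2/22 + 1/8) + 50) - 20 = ((2*(1/22) + 1*(1/8)) + 50) - 20 = ((1/11 + 1/8) + 50) - 20 = (19/88 + 50) - 20 = 4419/88 - 20 = 2659/88 ≈ 30.216)
(10 + P)**2 = (10 + 2659/88)**2 = (3539/88)**2 = 12524521/7744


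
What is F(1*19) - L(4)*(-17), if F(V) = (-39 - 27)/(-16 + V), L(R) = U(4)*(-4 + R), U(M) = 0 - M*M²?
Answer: -22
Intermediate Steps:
U(M) = -M³ (U(M) = 0 - M³ = -M³)
L(R) = 256 - 64*R (L(R) = (-1*4³)*(-4 + R) = (-1*64)*(-4 + R) = -64*(-4 + R) = 256 - 64*R)
F(V) = -66/(-16 + V)
F(1*19) - L(4)*(-17) = -66/(-16 + 1*19) - (256 - 64*4)*(-17) = -66/(-16 + 19) - (256 - 256)*(-17) = -66/3 - 0*(-17) = -66*⅓ - 1*0 = -22 + 0 = -22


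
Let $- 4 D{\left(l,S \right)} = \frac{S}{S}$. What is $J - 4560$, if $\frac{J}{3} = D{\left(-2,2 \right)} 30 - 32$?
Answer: $- \frac{9357}{2} \approx -4678.5$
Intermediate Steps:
$D{\left(l,S \right)} = - \frac{1}{4}$ ($D{\left(l,S \right)} = - \frac{S \frac{1}{S}}{4} = \left(- \frac{1}{4}\right) 1 = - \frac{1}{4}$)
$J = - \frac{237}{2}$ ($J = 3 \left(\left(- \frac{1}{4}\right) 30 - 32\right) = 3 \left(- \frac{15}{2} - 32\right) = 3 \left(- \frac{79}{2}\right) = - \frac{237}{2} \approx -118.5$)
$J - 4560 = - \frac{237}{2} - 4560 = - \frac{9357}{2}$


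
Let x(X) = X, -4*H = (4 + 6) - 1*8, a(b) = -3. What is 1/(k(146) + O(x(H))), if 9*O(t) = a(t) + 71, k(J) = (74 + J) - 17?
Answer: 9/1895 ≈ 0.0047493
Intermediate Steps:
k(J) = 57 + J
H = -½ (H = -((4 + 6) - 1*8)/4 = -(10 - 8)/4 = -¼*2 = -½ ≈ -0.50000)
O(t) = 68/9 (O(t) = (-3 + 71)/9 = (⅑)*68 = 68/9)
1/(k(146) + O(x(H))) = 1/((57 + 146) + 68/9) = 1/(203 + 68/9) = 1/(1895/9) = 9/1895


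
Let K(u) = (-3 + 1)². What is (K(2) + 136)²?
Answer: 19600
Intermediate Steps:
K(u) = 4 (K(u) = (-2)² = 4)
(K(2) + 136)² = (4 + 136)² = 140² = 19600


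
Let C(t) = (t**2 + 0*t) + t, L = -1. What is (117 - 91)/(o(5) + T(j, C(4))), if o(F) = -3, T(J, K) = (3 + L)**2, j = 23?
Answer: 26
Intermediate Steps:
C(t) = t + t**2 (C(t) = (t**2 + 0) + t = t**2 + t = t + t**2)
T(J, K) = 4 (T(J, K) = (3 - 1)**2 = 2**2 = 4)
(117 - 91)/(o(5) + T(j, C(4))) = (117 - 91)/(-3 + 4) = 26/1 = 26*1 = 26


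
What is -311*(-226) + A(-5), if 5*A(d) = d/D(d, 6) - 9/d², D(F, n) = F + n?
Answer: 8785616/125 ≈ 70285.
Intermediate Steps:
A(d) = -9/(5*d²) + d/(5*(6 + d)) (A(d) = (d/(d + 6) - 9/d²)/5 = (d/(6 + d) - 9/d²)/5 = (-9/d² + d/(6 + d))/5 = -9/(5*d²) + d/(5*(6 + d)))
-311*(-226) + A(-5) = -311*(-226) + (⅕)*(-54 + (-5)³ - 9*(-5))/((-5)²*(6 - 5)) = 70286 + (⅕)*(1/25)*(-54 - 125 + 45)/1 = 70286 + (⅕)*(1/25)*1*(-134) = 70286 - 134/125 = 8785616/125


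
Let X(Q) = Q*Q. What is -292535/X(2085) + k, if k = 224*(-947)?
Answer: -184433687467/869445 ≈ -2.1213e+5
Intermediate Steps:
k = -212128
X(Q) = Q²
-292535/X(2085) + k = -292535/(2085²) - 212128 = -292535/4347225 - 212128 = -292535*1/4347225 - 212128 = -58507/869445 - 212128 = -184433687467/869445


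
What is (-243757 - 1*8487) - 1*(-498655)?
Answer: 246411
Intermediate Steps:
(-243757 - 1*8487) - 1*(-498655) = (-243757 - 8487) + 498655 = -252244 + 498655 = 246411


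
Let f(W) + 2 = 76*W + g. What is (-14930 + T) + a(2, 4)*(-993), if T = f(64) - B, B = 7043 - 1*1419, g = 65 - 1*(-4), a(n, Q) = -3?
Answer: -12644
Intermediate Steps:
g = 69 (g = 65 + 4 = 69)
f(W) = 67 + 76*W (f(W) = -2 + (76*W + 69) = -2 + (69 + 76*W) = 67 + 76*W)
B = 5624 (B = 7043 - 1419 = 5624)
T = -693 (T = (67 + 76*64) - 1*5624 = (67 + 4864) - 5624 = 4931 - 5624 = -693)
(-14930 + T) + a(2, 4)*(-993) = (-14930 - 693) - 3*(-993) = -15623 + 2979 = -12644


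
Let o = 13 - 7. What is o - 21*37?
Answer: -771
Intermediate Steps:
o = 6
o - 21*37 = 6 - 21*37 = 6 - 777 = -771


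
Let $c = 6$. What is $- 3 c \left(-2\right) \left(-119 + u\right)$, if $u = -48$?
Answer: $-6012$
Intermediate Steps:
$- 3 c \left(-2\right) \left(-119 + u\right) = \left(-3\right) 6 \left(-2\right) \left(-119 - 48\right) = \left(-18\right) \left(-2\right) \left(-167\right) = 36 \left(-167\right) = -6012$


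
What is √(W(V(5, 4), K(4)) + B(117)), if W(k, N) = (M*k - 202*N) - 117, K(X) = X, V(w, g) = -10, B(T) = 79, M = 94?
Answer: I*√1786 ≈ 42.261*I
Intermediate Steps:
W(k, N) = -117 - 202*N + 94*k (W(k, N) = (94*k - 202*N) - 117 = (-202*N + 94*k) - 117 = -117 - 202*N + 94*k)
√(W(V(5, 4), K(4)) + B(117)) = √((-117 - 202*4 + 94*(-10)) + 79) = √((-117 - 808 - 940) + 79) = √(-1865 + 79) = √(-1786) = I*√1786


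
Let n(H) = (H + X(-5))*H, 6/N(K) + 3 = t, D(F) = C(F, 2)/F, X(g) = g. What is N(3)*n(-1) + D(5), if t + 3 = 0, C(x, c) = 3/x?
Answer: -147/25 ≈ -5.8800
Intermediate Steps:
t = -3 (t = -3 + 0 = -3)
D(F) = 3/F² (D(F) = (3/F)/F = 3/F²)
N(K) = -1 (N(K) = 6/(-3 - 3) = 6/(-6) = 6*(-⅙) = -1)
n(H) = H*(-5 + H) (n(H) = (H - 5)*H = (-5 + H)*H = H*(-5 + H))
N(3)*n(-1) + D(5) = -(-1)*(-5 - 1) + 3/5² = -(-1)*(-6) + 3*(1/25) = -1*6 + 3/25 = -6 + 3/25 = -147/25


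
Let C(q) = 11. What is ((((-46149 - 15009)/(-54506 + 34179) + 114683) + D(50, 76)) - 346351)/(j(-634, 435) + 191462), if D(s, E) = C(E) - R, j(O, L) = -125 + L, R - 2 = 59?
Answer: -1177517657/974537361 ≈ -1.2083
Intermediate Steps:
R = 61 (R = 2 + 59 = 61)
D(s, E) = -50 (D(s, E) = 11 - 1*61 = 11 - 61 = -50)
((((-46149 - 15009)/(-54506 + 34179) + 114683) + D(50, 76)) - 346351)/(j(-634, 435) + 191462) = ((((-46149 - 15009)/(-54506 + 34179) + 114683) - 50) - 346351)/((-125 + 435) + 191462) = (((-61158/(-20327) + 114683) - 50) - 346351)/(310 + 191462) = (((-61158*(-1/20327) + 114683) - 50) - 346351)/191772 = (((61158/20327 + 114683) - 50) - 346351)*(1/191772) = ((2331222499/20327 - 50) - 346351)*(1/191772) = (2330206149/20327 - 346351)*(1/191772) = -4710070628/20327*1/191772 = -1177517657/974537361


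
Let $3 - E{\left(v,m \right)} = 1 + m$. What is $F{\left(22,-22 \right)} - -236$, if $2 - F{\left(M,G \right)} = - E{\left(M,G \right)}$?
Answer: $262$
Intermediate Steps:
$E{\left(v,m \right)} = 2 - m$ ($E{\left(v,m \right)} = 3 - \left(1 + m\right) = 2 - m$)
$F{\left(M,G \right)} = 4 - G$ ($F{\left(M,G \right)} = 2 - - (2 - G) = 2 - \left(-2 + G\right) = 4 - G$)
$F{\left(22,-22 \right)} - -236 = \left(4 - -22\right) - -236 = \left(4 + 22\right) + 236 = 26 + 236 = 262$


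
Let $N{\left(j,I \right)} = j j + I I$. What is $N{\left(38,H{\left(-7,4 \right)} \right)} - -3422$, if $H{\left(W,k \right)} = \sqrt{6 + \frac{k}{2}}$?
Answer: $4874$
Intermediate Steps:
$H{\left(W,k \right)} = \sqrt{6 + \frac{k}{2}}$ ($H{\left(W,k \right)} = \sqrt{6 + k \frac{1}{2}} = \sqrt{6 + \frac{k}{2}}$)
$N{\left(j,I \right)} = I^{2} + j^{2}$ ($N{\left(j,I \right)} = j^{2} + I^{2} = I^{2} + j^{2}$)
$N{\left(38,H{\left(-7,4 \right)} \right)} - -3422 = \left(\left(\frac{\sqrt{24 + 2 \cdot 4}}{2}\right)^{2} + 38^{2}\right) - -3422 = \left(\left(\frac{\sqrt{24 + 8}}{2}\right)^{2} + 1444\right) + 3422 = \left(\left(\frac{\sqrt{32}}{2}\right)^{2} + 1444\right) + 3422 = \left(\left(\frac{4 \sqrt{2}}{2}\right)^{2} + 1444\right) + 3422 = \left(\left(2 \sqrt{2}\right)^{2} + 1444\right) + 3422 = \left(8 + 1444\right) + 3422 = 1452 + 3422 = 4874$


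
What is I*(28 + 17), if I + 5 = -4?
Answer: -405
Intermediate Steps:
I = -9 (I = -5 - 4 = -9)
I*(28 + 17) = -9*(28 + 17) = -9*45 = -405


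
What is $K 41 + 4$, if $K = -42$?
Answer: $-1718$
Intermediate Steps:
$K 41 + 4 = \left(-42\right) 41 + 4 = -1722 + 4 = -1718$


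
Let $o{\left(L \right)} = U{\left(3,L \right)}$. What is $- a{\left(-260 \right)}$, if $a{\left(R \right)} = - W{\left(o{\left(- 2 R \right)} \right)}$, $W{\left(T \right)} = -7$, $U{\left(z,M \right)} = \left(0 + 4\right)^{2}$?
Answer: $-7$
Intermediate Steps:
$U{\left(z,M \right)} = 16$ ($U{\left(z,M \right)} = 4^{2} = 16$)
$o{\left(L \right)} = 16$
$a{\left(R \right)} = 7$ ($a{\left(R \right)} = \left(-1\right) \left(-7\right) = 7$)
$- a{\left(-260 \right)} = \left(-1\right) 7 = -7$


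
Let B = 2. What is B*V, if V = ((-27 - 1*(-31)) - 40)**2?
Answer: 2592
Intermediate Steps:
V = 1296 (V = ((-27 + 31) - 40)**2 = (4 - 40)**2 = (-36)**2 = 1296)
B*V = 2*1296 = 2592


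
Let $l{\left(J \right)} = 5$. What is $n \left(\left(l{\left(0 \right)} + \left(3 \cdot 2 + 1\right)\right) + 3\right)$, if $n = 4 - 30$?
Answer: $-390$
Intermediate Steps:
$n = -26$ ($n = 4 - 30 = -26$)
$n \left(\left(l{\left(0 \right)} + \left(3 \cdot 2 + 1\right)\right) + 3\right) = - 26 \left(\left(5 + \left(3 \cdot 2 + 1\right)\right) + 3\right) = - 26 \left(\left(5 + \left(6 + 1\right)\right) + 3\right) = - 26 \left(\left(5 + 7\right) + 3\right) = - 26 \left(12 + 3\right) = \left(-26\right) 15 = -390$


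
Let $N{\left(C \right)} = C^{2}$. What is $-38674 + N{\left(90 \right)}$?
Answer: $-30574$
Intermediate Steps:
$-38674 + N{\left(90 \right)} = -38674 + 90^{2} = -38674 + 8100 = -30574$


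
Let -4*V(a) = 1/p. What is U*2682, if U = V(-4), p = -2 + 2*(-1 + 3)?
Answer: -1341/4 ≈ -335.25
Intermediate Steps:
p = 2 (p = -2 + 2*2 = -2 + 4 = 2)
V(a) = -⅛ (V(a) = -¼/2 = -¼*½ = -⅛)
U = -⅛ ≈ -0.12500
U*2682 = -⅛*2682 = -1341/4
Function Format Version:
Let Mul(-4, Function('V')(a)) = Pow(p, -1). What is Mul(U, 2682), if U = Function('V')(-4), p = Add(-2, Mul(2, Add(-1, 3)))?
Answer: Rational(-1341, 4) ≈ -335.25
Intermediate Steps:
p = 2 (p = Add(-2, Mul(2, 2)) = Add(-2, 4) = 2)
Function('V')(a) = Rational(-1, 8) (Function('V')(a) = Mul(Rational(-1, 4), Pow(2, -1)) = Mul(Rational(-1, 4), Rational(1, 2)) = Rational(-1, 8))
U = Rational(-1, 8) ≈ -0.12500
Mul(U, 2682) = Mul(Rational(-1, 8), 2682) = Rational(-1341, 4)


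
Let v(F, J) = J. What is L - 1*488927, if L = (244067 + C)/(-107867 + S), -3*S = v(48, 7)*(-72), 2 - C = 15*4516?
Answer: -52657125302/107699 ≈ -4.8893e+5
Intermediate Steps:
C = -67738 (C = 2 - 15*4516 = 2 - 1*67740 = 2 - 67740 = -67738)
S = 168 (S = -7*(-72)/3 = -⅓*(-504) = 168)
L = -176329/107699 (L = (244067 - 67738)/(-107867 + 168) = 176329/(-107699) = 176329*(-1/107699) = -176329/107699 ≈ -1.6372)
L - 1*488927 = -176329/107699 - 1*488927 = -176329/107699 - 488927 = -52657125302/107699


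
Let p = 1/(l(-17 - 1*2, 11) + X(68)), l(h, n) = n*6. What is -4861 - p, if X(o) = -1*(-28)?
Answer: -456935/94 ≈ -4861.0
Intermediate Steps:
X(o) = 28
l(h, n) = 6*n
p = 1/94 (p = 1/(6*11 + 28) = 1/(66 + 28) = 1/94 ≈ 0.010638)
-4861 - p = -4861 - 1*1/94 = -4861 - 1/94 = -456935/94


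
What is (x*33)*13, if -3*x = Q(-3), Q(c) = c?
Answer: 429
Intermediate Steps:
x = 1 (x = -⅓*(-3) = 1)
(x*33)*13 = (1*33)*13 = 33*13 = 429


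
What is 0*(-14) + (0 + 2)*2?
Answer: 4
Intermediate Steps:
0*(-14) + (0 + 2)*2 = 0 + 2*2 = 0 + 4 = 4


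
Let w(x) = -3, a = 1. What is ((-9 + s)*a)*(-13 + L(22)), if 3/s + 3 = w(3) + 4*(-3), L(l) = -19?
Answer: 880/3 ≈ 293.33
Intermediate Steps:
s = -⅙ (s = 3/(-3 + (-3 + 4*(-3))) = 3/(-3 + (-3 - 12)) = 3/(-3 - 15) = 3/(-18) = 3*(-1/18) = -⅙ ≈ -0.16667)
((-9 + s)*a)*(-13 + L(22)) = ((-9 - ⅙)*1)*(-13 - 19) = -55/6*1*(-32) = -55/6*(-32) = 880/3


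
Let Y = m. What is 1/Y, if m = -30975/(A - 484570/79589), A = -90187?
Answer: 2392792571/821756425 ≈ 2.9118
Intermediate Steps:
m = 821756425/2392792571 (m = -30975/(-90187 - 484570/79589) = -30975/(-7178377713/79589) = -30975*(-79589/7178377713) = 821756425/2392792571 ≈ 0.34343)
Y = 821756425/2392792571 ≈ 0.34343
1/Y = 1/(821756425/2392792571) = 2392792571/821756425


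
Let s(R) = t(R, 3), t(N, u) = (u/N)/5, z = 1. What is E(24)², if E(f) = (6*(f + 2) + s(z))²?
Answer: 375878121921/625 ≈ 6.0141e+8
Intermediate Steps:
t(N, u) = u/(5*N) (t(N, u) = (u/N)*(⅕) = u/(5*N))
s(R) = 3/(5*R) (s(R) = (⅕)*3/R = 3/(5*R))
E(f) = (63/5 + 6*f)² (E(f) = (6*(f + 2) + (⅗)/1)² = (6*(2 + f) + (⅗)*1)² = ((12 + 6*f) + ⅗)² = (63/5 + 6*f)²)
E(24)² = (9*(21 + 10*24)²/25)² = (9*(21 + 240)²/25)² = ((9/25)*261²)² = ((9/25)*68121)² = (613089/25)² = 375878121921/625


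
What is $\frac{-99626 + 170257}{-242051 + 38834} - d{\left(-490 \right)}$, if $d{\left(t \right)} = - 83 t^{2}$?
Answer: $\frac{4049769270469}{203217} \approx 1.9928 \cdot 10^{7}$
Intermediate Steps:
$\frac{-99626 + 170257}{-242051 + 38834} - d{\left(-490 \right)} = \frac{-99626 + 170257}{-242051 + 38834} - - 83 \left(-490\right)^{2} = \frac{70631}{-203217} - \left(-83\right) 240100 = 70631 \left(- \frac{1}{203217}\right) - -19928300 = - \frac{70631}{203217} + 19928300 = \frac{4049769270469}{203217}$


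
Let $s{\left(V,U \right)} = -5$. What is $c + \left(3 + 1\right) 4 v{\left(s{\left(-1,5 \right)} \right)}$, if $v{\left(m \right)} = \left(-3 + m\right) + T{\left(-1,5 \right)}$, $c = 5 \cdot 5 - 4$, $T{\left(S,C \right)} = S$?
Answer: $-123$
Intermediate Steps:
$c = 21$ ($c = 25 - 4 = 21$)
$v{\left(m \right)} = -4 + m$ ($v{\left(m \right)} = \left(-3 + m\right) - 1 = -4 + m$)
$c + \left(3 + 1\right) 4 v{\left(s{\left(-1,5 \right)} \right)} = 21 + \left(3 + 1\right) 4 \left(-4 - 5\right) = 21 + 4 \cdot 4 \left(-9\right) = 21 + 16 \left(-9\right) = 21 - 144 = -123$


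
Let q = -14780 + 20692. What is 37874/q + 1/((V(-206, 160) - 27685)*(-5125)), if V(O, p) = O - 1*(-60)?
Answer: 2701057693831/421625734500 ≈ 6.4063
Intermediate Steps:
q = 5912
V(O, p) = 60 + O (V(O, p) = O + 60 = 60 + O)
37874/q + 1/((V(-206, 160) - 27685)*(-5125)) = 37874/5912 + 1/(((60 - 206) - 27685)*(-5125)) = 37874*(1/5912) - 1/5125/(-146 - 27685) = 18937/2956 - 1/5125/(-27831) = 18937/2956 - 1/27831*(-1/5125) = 18937/2956 + 1/142633875 = 2701057693831/421625734500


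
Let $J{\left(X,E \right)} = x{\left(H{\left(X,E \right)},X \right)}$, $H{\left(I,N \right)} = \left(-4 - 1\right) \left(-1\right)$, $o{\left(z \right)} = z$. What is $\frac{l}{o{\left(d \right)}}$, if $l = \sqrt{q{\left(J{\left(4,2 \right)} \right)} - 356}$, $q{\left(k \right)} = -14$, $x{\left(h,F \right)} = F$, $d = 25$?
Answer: $\frac{i \sqrt{370}}{25} \approx 0.76941 i$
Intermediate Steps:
$H{\left(I,N \right)} = 5$ ($H{\left(I,N \right)} = \left(-5\right) \left(-1\right) = 5$)
$J{\left(X,E \right)} = X$
$l = i \sqrt{370}$ ($l = \sqrt{-14 - 356} = \sqrt{-370} = i \sqrt{370} \approx 19.235 i$)
$\frac{l}{o{\left(d \right)}} = \frac{i \sqrt{370}}{25}$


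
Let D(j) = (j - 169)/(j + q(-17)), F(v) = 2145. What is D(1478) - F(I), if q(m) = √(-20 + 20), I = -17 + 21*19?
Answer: -3169001/1478 ≈ -2144.1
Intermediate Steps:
I = 382 (I = -17 + 399 = 382)
q(m) = 0 (q(m) = √0 = 0)
D(j) = (-169 + j)/j (D(j) = (j - 169)/(j + 0) = (-169 + j)/j)
D(1478) - F(I) = (-169 + 1478)/1478 - 1*2145 = (1/1478)*1309 - 2145 = 1309/1478 - 2145 = -3169001/1478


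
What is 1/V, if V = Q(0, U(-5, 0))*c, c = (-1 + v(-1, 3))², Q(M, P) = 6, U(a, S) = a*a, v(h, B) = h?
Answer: 1/24 ≈ 0.041667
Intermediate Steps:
U(a, S) = a²
c = 4 (c = (-1 - 1)² = (-2)² = 4)
V = 24 (V = 6*4 = 24)
1/V = 1/24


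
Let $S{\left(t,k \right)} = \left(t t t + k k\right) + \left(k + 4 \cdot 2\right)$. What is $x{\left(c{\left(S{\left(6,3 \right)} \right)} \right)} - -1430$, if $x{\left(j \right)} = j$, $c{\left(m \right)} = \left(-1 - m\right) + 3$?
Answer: $1196$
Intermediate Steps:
$S{\left(t,k \right)} = 8 + k + k^{2} + t^{3}$ ($S{\left(t,k \right)} = \left(t^{2} t + k^{2}\right) + \left(k + 8\right) = \left(t^{3} + k^{2}\right) + \left(8 + k\right) = \left(k^{2} + t^{3}\right) + \left(8 + k\right) = 8 + k + k^{2} + t^{3}$)
$c{\left(m \right)} = 2 - m$
$x{\left(c{\left(S{\left(6,3 \right)} \right)} \right)} - -1430 = \left(2 - \left(8 + 3 + 3^{2} + 6^{3}\right)\right) - -1430 = \left(2 - \left(8 + 3 + 9 + 216\right)\right) + 1430 = \left(2 - 236\right) + 1430 = -234 + 1430 = 1196$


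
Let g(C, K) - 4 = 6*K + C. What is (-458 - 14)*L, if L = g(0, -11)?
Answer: 29264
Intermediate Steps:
g(C, K) = 4 + C + 6*K (g(C, K) = 4 + (6*K + C) = 4 + (C + 6*K) = 4 + C + 6*K)
L = -62 (L = 4 + 0 + 6*(-11) = 4 + 0 - 66 = -62)
(-458 - 14)*L = (-458 - 14)*(-62) = -472*(-62) = 29264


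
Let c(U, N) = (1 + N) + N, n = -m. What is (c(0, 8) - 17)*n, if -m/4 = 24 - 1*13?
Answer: 0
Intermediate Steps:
m = -44 (m = -4*(24 - 1*13) = -4*(24 - 13) = -4*11 = -44)
n = 44 (n = -1*(-44) = 44)
c(U, N) = 1 + 2*N
(c(0, 8) - 17)*n = ((1 + 2*8) - 17)*44 = ((1 + 16) - 17)*44 = (17 - 17)*44 = 0*44 = 0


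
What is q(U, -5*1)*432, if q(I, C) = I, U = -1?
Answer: -432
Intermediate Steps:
q(U, -5*1)*432 = -1*432 = -432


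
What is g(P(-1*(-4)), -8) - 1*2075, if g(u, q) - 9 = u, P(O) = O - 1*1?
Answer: -2063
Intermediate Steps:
P(O) = -1 + O (P(O) = O - 1 = -1 + O)
g(u, q) = 9 + u
g(P(-1*(-4)), -8) - 1*2075 = (9 + (-1 - 1*(-4))) - 1*2075 = (9 + (-1 + 4)) - 2075 = (9 + 3) - 2075 = 12 - 2075 = -2063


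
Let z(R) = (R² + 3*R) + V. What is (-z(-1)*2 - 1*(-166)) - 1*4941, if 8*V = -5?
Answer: -19079/4 ≈ -4769.8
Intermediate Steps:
V = -5/8 (V = (⅛)*(-5) = -5/8 ≈ -0.62500)
z(R) = -5/8 + R² + 3*R (z(R) = (R² + 3*R) - 5/8 = -5/8 + R² + 3*R)
(-z(-1)*2 - 1*(-166)) - 1*4941 = (-(-5/8 + (-1)² + 3*(-1))*2 - 1*(-166)) - 1*4941 = (-(-5/8 + 1 - 3)*2 + 166) - 4941 = (-1*(-21/8)*2 + 166) - 4941 = ((21/8)*2 + 166) - 4941 = (21/4 + 166) - 4941 = 685/4 - 4941 = -19079/4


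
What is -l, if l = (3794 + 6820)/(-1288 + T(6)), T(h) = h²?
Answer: 5307/626 ≈ 8.4776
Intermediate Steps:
l = -5307/626 (l = (3794 + 6820)/(-1288 + 6²) = 10614/(-1288 + 36) = 10614/(-1252) = 10614*(-1/1252) = -5307/626 ≈ -8.4776)
-l = -1*(-5307/626) = 5307/626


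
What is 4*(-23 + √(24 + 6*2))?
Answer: -68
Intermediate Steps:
4*(-23 + √(24 + 6*2)) = 4*(-23 + √(24 + 12)) = 4*(-23 + √36) = 4*(-23 + 6) = 4*(-17) = -68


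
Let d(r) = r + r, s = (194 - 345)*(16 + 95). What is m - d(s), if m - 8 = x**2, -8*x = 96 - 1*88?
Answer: 33531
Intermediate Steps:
s = -16761 (s = -151*111 = -16761)
d(r) = 2*r
x = -1 (x = -(96 - 1*88)/8 = -(96 - 88)/8 = -1/8*8 = -1)
m = 9 (m = 8 + (-1)**2 = 8 + 1 = 9)
m - d(s) = 9 - 2*(-16761) = 9 - 1*(-33522) = 9 + 33522 = 33531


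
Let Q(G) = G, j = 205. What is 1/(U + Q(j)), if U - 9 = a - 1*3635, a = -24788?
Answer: -1/28209 ≈ -3.5450e-5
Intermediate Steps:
U = -28414 (U = 9 + (-24788 - 1*3635) = 9 + (-24788 - 3635) = 9 - 28423 = -28414)
1/(U + Q(j)) = 1/(-28414 + 205) = 1/(-28209) = -1/28209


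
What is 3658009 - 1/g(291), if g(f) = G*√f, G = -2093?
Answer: 3658009 + √291/609063 ≈ 3.6580e+6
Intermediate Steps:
g(f) = -2093*√f
3658009 - 1/g(291) = 3658009 - 1/((-2093*√291)) = 3658009 - (-1)*√291/609063 = 3658009 + √291/609063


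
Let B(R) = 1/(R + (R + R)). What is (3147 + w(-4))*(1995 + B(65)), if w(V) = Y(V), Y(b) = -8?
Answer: 1221152614/195 ≈ 6.2623e+6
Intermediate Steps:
B(R) = 1/(3*R) (B(R) = 1/(R + 2*R) = 1/(3*R))
w(V) = -8
(3147 + w(-4))*(1995 + B(65)) = (3147 - 8)*(1995 + (⅓)/65) = 3139*(1995 + (⅓)*(1/65)) = 3139*(1995 + 1/195) = 3139*(389026/195) = 1221152614/195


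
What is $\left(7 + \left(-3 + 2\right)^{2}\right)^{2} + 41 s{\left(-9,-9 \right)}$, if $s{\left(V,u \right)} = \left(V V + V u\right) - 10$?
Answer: $6296$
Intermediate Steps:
$s{\left(V,u \right)} = -10 + V^{2} + V u$ ($s{\left(V,u \right)} = \left(V^{2} + V u\right) - 10 = -10 + V^{2} + V u$)
$\left(7 + \left(-3 + 2\right)^{2}\right)^{2} + 41 s{\left(-9,-9 \right)} = \left(7 + \left(-3 + 2\right)^{2}\right)^{2} + 41 \left(-10 + \left(-9\right)^{2} - -81\right) = \left(7 + \left(-1\right)^{2}\right)^{2} + 41 \left(-10 + 81 + 81\right) = \left(7 + 1\right)^{2} + 41 \cdot 152 = 8^{2} + 6232 = 64 + 6232 = 6296$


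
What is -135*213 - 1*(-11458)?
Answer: -17297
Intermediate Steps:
-135*213 - 1*(-11458) = -28755 + 11458 = -17297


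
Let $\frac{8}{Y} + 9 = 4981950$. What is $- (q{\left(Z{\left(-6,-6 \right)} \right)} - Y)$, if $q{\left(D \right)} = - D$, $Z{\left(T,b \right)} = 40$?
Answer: $\frac{199277648}{4981941} \approx 40.0$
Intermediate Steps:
$Y = \frac{8}{4981941}$ ($Y = \frac{8}{-9 + 4981950} = \frac{8}{4981941} \approx 1.6058 \cdot 10^{-6}$)
$- (q{\left(Z{\left(-6,-6 \right)} \right)} - Y) = - (\left(-1\right) 40 - \frac{8}{4981941}) = - (-40 - \frac{8}{4981941}) = \left(-1\right) \left(- \frac{199277648}{4981941}\right) = \frac{199277648}{4981941}$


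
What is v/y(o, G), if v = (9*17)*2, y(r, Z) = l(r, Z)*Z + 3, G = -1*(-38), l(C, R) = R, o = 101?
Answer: 306/1447 ≈ 0.21147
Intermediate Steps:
G = 38
y(r, Z) = 3 + Z**2 (y(r, Z) = Z*Z + 3 = Z**2 + 3 = 3 + Z**2)
v = 306 (v = 153*2 = 306)
v/y(o, G) = 306/(3 + 38**2) = 306/(3 + 1444) = 306/1447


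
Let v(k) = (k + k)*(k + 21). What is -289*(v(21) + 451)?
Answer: -640135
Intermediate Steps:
v(k) = 2*k*(21 + k) (v(k) = (2*k)*(21 + k) = 2*k*(21 + k))
-289*(v(21) + 451) = -289*(2*21*(21 + 21) + 451) = -289*(2*21*42 + 451) = -289*(1764 + 451) = -289*2215 = -640135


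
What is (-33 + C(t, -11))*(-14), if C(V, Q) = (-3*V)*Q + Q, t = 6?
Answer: -2156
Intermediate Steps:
C(V, Q) = Q - 3*Q*V (C(V, Q) = -3*Q*V + Q = Q - 3*Q*V)
(-33 + C(t, -11))*(-14) = (-33 - 11*(1 - 3*6))*(-14) = (-33 - 11*(1 - 18))*(-14) = (-33 - 11*(-17))*(-14) = (-33 + 187)*(-14) = 154*(-14) = -2156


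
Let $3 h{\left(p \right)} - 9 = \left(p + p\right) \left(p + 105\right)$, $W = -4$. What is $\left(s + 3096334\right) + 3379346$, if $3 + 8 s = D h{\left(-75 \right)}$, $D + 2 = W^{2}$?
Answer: $\frac{51784479}{8} \approx 6.4731 \cdot 10^{6}$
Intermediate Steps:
$D = 14$ ($D = -2 + \left(-4\right)^{2} = -2 + 16 = 14$)
$h{\left(p \right)} = 3 + \frac{2 p \left(105 + p\right)}{3}$ ($h{\left(p \right)} = 3 + \frac{\left(p + p\right) \left(p + 105\right)}{3} = 3 + \frac{2 p \left(105 + p\right)}{3}$)
$s = - \frac{20961}{8}$ ($s = - \frac{3}{8} + \frac{14 \left(3 + 70 \left(-75\right) + \frac{2 \left(-75\right)^{2}}{3}\right)}{8} = - \frac{3}{8} + \frac{14 \left(3 - 5250 + \frac{2}{3} \cdot 5625\right)}{8} = - \frac{3}{8} + \frac{14 \left(3 - 5250 + 3750\right)}{8} = - \frac{3}{8} + \frac{14 \left(-1497\right)}{8} = - \frac{3}{8} + \frac{1}{8} \left(-20958\right) = - \frac{3}{8} - \frac{10479}{4} = - \frac{20961}{8} \approx -2620.1$)
$\left(s + 3096334\right) + 3379346 = \left(- \frac{20961}{8} + 3096334\right) + 3379346 = \frac{24749711}{8} + 3379346 = \frac{51784479}{8}$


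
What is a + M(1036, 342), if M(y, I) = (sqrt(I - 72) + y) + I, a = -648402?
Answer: -647024 + 3*sqrt(30) ≈ -6.4701e+5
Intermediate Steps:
M(y, I) = I + y + sqrt(-72 + I) (M(y, I) = (sqrt(-72 + I) + y) + I = (y + sqrt(-72 + I)) + I = I + y + sqrt(-72 + I))
a + M(1036, 342) = -648402 + (342 + 1036 + sqrt(-72 + 342)) = -648402 + (342 + 1036 + sqrt(270)) = -648402 + (342 + 1036 + 3*sqrt(30)) = -648402 + (1378 + 3*sqrt(30)) = -647024 + 3*sqrt(30)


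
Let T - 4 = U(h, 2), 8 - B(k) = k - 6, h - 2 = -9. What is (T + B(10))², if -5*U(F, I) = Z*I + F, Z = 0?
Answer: 2209/25 ≈ 88.360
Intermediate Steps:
h = -7 (h = 2 - 9 = -7)
B(k) = 14 - k (B(k) = 8 - (k - 6) = 8 - (-6 + k) = 8 + (6 - k) = 14 - k)
U(F, I) = -F/5 (U(F, I) = -(0*I + F)/5 = -(0 + F)/5 = -F/5)
T = 27/5 (T = 4 - ⅕*(-7) = 4 + 7/5 = 27/5 ≈ 5.4000)
(T + B(10))² = (27/5 + (14 - 1*10))² = (27/5 + (14 - 10))² = (27/5 + 4)² = (47/5)² = 2209/25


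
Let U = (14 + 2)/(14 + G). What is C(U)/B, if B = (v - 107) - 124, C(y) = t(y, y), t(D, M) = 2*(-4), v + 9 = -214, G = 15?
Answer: 4/227 ≈ 0.017621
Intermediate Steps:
v = -223 (v = -9 - 214 = -223)
t(D, M) = -8
U = 16/29 (U = (14 + 2)/(14 + 15) = 16/29 ≈ 0.55172)
C(y) = -8
B = -454 (B = (-223 - 107) - 124 = -330 - 124 = -454)
C(U)/B = -8/(-454) = -8*(-1/454) = 4/227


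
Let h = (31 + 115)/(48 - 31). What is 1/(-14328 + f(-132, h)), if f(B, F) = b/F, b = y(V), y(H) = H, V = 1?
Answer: -146/2091871 ≈ -6.9794e-5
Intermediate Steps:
h = 146/17 ≈ 8.5882
b = 1
f(B, F) = 1/F
1/(-14328 + f(-132, h)) = 1/(-14328 + 1/(146/17)) = 1/(-14328 + 17/146) = 1/(-2091871/146) = -146/2091871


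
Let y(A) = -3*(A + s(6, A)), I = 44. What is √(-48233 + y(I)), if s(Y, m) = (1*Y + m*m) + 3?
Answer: 10*I*√542 ≈ 232.81*I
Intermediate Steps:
s(Y, m) = 3 + Y + m² (s(Y, m) = (Y + m²) + 3 = 3 + Y + m²)
y(A) = -27 - 3*A - 3*A² (y(A) = -3*(A + (3 + 6 + A²)) = -3*(A + (9 + A²)) = -3*(9 + A + A²) = -27 - 3*A - 3*A²)
√(-48233 + y(I)) = √(-48233 + (-27 - 3*44 - 3*44²)) = √(-48233 + (-27 - 132 - 3*1936)) = √(-48233 + (-27 - 132 - 5808)) = √(-48233 - 5967) = √(-54200) = 10*I*√542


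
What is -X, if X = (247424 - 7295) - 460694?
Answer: 220565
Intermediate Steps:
X = -220565 (X = 240129 - 460694 = -220565)
-X = -1*(-220565) = 220565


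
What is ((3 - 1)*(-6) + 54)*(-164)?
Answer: -6888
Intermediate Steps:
((3 - 1)*(-6) + 54)*(-164) = (2*(-6) + 54)*(-164) = (-12 + 54)*(-164) = 42*(-164) = -6888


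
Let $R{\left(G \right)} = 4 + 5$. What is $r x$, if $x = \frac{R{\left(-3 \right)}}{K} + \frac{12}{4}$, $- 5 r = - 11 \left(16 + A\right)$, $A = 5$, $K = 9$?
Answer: $\frac{924}{5} \approx 184.8$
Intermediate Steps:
$R{\left(G \right)} = 9$
$r = \frac{231}{5}$ ($r = - \frac{\left(-11\right) \left(16 + 5\right)}{5} = - \frac{\left(-11\right) 21}{5} = \left(- \frac{1}{5}\right) \left(-231\right) = \frac{231}{5} \approx 46.2$)
$x = 4$ ($x = \frac{9}{9} + \frac{12}{4} = 9 \cdot \frac{1}{9} + 12 \cdot \frac{1}{4} = 1 + 3 = 4$)
$r x = \frac{231}{5} \cdot 4 = \frac{924}{5}$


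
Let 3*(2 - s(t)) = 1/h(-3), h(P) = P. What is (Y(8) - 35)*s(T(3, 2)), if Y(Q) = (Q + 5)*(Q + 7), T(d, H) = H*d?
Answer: 3040/9 ≈ 337.78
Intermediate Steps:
Y(Q) = (5 + Q)*(7 + Q)
s(t) = 19/9 (s(t) = 2 - ⅓/(-3) = 2 - ⅓*(-⅓) = 2 + ⅑ = 19/9)
(Y(8) - 35)*s(T(3, 2)) = ((35 + 8² + 12*8) - 35)*(19/9) = ((35 + 64 + 96) - 35)*(19/9) = (195 - 35)*(19/9) = 160*(19/9) = 3040/9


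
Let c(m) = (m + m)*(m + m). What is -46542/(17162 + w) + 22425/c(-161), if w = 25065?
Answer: -168640011/190359316 ≈ -0.88590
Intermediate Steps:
c(m) = 4*m² (c(m) = (2*m)*(2*m) = 4*m²)
-46542/(17162 + w) + 22425/c(-161) = -46542/(17162 + 25065) + 22425/((4*(-161)²)) = -46542/42227 + 22425/((4*25921)) = -46542*1/42227 + 22425/103684 = -46542/42227 + 22425*(1/103684) = -46542/42227 + 975/4508 = -168640011/190359316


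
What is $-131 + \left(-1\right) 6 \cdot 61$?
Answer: $-497$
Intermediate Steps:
$-131 + \left(-1\right) 6 \cdot 61 = -131 - 366 = -497$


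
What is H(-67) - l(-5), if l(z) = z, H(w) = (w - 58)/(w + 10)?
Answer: 410/57 ≈ 7.1930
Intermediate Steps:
H(w) = (-58 + w)/(10 + w)
H(-67) - l(-5) = (-58 - 67)/(10 - 67) - 1*(-5) = -125/(-57) + 5 = -1/57*(-125) + 5 = 125/57 + 5 = 410/57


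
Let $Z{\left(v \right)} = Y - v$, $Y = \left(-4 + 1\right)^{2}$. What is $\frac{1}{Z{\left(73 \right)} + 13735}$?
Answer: $\frac{1}{13671} \approx 7.3148 \cdot 10^{-5}$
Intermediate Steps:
$Y = 9$ ($Y = \left(-3\right)^{2} = 9$)
$Z{\left(v \right)} = 9 - v$
$\frac{1}{Z{\left(73 \right)} + 13735} = \frac{1}{\left(9 - 73\right) + 13735} = \frac{1}{-64 + 13735} = \frac{1}{13671}$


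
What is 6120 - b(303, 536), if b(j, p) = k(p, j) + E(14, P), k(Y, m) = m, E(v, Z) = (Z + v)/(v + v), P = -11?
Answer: 162873/28 ≈ 5816.9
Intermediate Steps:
E(v, Z) = (Z + v)/(2*v) (E(v, Z) = (Z + v)/((2*v)) = (Z + v)*(1/(2*v)) = (Z + v)/(2*v))
b(j, p) = 3/28 + j (b(j, p) = j + (1/2)*(-11 + 14)/14 = j + (1/2)*(1/14)*3 = j + 3/28 = 3/28 + j)
6120 - b(303, 536) = 6120 - (3/28 + 303) = 6120 - 1*8487/28 = 6120 - 8487/28 = 162873/28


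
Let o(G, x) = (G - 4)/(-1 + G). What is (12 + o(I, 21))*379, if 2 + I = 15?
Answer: 19329/4 ≈ 4832.3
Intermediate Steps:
I = 13 (I = -2 + 15 = 13)
o(G, x) = (-4 + G)/(-1 + G)
(12 + o(I, 21))*379 = (12 + (-4 + 13)/(-1 + 13))*379 = (12 + 9/12)*379 = (12 + (1/12)*9)*379 = (12 + 3/4)*379 = (51/4)*379 = 19329/4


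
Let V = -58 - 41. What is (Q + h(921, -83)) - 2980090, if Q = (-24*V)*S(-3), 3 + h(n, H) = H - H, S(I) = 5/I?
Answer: -2984053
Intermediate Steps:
V = -99
h(n, H) = -3 (h(n, H) = -3 + (H - H) = -3 + 0 = -3)
Q = -3960 (Q = (-24*(-99))*(5/(-3)) = 2376*(5*(-⅓)) = 2376*(-5/3) = -3960)
(Q + h(921, -83)) - 2980090 = (-3960 - 3) - 2980090 = -3963 - 2980090 = -2984053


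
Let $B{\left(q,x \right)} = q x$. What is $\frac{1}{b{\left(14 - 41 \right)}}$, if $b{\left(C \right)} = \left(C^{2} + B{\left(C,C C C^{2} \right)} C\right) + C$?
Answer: $\frac{1}{387421191} \approx 2.5812 \cdot 10^{-9}$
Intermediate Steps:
$b{\left(C \right)} = C + C^{2} + C^{6}$ ($b{\left(C \right)} = \left(C^{2} + C C C C^{2} C\right) + C = \left(C^{2} + C C^{2} C^{2} C\right) + C = \left(C^{2} + C C^{4} C\right) + C = \left(C^{2} + C^{5} C\right) + C = \left(C^{2} + C^{6}\right) + C = C + C^{2} + C^{6}$)
$\frac{1}{b{\left(14 - 41 \right)}} = \frac{1}{\left(14 - 41\right) \left(1 + \left(14 - 41\right) + \left(14 - 41\right)^{5}\right)} = \frac{1}{\left(-27\right) \left(1 - 27 + \left(-27\right)^{5}\right)} = \frac{1}{\left(-27\right) \left(1 - 27 - 14348907\right)} = \frac{1}{\left(-27\right) \left(-14348933\right)} = \frac{1}{387421191}$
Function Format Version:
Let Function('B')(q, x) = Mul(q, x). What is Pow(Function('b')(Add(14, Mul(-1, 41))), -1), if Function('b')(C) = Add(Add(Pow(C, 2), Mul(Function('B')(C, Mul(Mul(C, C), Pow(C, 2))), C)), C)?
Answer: Rational(1, 387421191) ≈ 2.5812e-9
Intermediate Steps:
Function('b')(C) = Add(C, Pow(C, 2), Pow(C, 6)) (Function('b')(C) = Add(Add(Pow(C, 2), Mul(Mul(C, Mul(Mul(C, C), Pow(C, 2))), C)), C) = Add(Add(Pow(C, 2), Mul(Mul(C, Mul(Pow(C, 2), Pow(C, 2))), C)), C) = Add(Add(Pow(C, 2), Mul(Mul(C, Pow(C, 4)), C)), C) = Add(Add(Pow(C, 2), Mul(Pow(C, 5), C)), C) = Add(Add(Pow(C, 2), Pow(C, 6)), C) = Add(C, Pow(C, 2), Pow(C, 6)))
Pow(Function('b')(Add(14, Mul(-1, 41))), -1) = Pow(Mul(Add(14, Mul(-1, 41)), Add(1, Add(14, Mul(-1, 41)), Pow(Add(14, Mul(-1, 41)), 5))), -1) = Pow(Mul(Add(14, -41), Add(1, Add(14, -41), Pow(Add(14, -41), 5))), -1) = Pow(Mul(-27, Add(1, -27, Pow(-27, 5))), -1) = Pow(Mul(-27, Add(1, -27, -14348907)), -1) = Pow(Mul(-27, -14348933), -1) = Pow(387421191, -1) = Rational(1, 387421191)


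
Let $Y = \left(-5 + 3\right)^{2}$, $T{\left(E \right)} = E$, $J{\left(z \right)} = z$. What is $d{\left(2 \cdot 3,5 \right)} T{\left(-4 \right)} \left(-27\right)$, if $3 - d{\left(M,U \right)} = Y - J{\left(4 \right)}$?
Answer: $324$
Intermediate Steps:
$Y = 4$ ($Y = \left(-2\right)^{2} = 4$)
$d{\left(M,U \right)} = 3$ ($d{\left(M,U \right)} = 3 - \left(4 - 4\right) = 3 - 0 = 3 + 0 = 3$)
$d{\left(2 \cdot 3,5 \right)} T{\left(-4 \right)} \left(-27\right) = 3 \left(-4\right) \left(-27\right) = \left(-12\right) \left(-27\right) = 324$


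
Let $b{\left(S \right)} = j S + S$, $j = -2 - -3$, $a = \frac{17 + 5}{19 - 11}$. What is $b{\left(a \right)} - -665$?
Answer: $\frac{1341}{2} \approx 670.5$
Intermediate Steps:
$a = \frac{11}{4}$ ($a = \frac{22}{8} = 22 \cdot \frac{1}{8} = \frac{11}{4} \approx 2.75$)
$j = 1$ ($j = -2 + 3 = 1$)
$b{\left(S \right)} = 2 S$ ($b{\left(S \right)} = 1 S + S = S + S = 2 S$)
$b{\left(a \right)} - -665 = 2 \cdot \frac{11}{4} - -665 = \frac{11}{2} + 665 = \frac{1341}{2}$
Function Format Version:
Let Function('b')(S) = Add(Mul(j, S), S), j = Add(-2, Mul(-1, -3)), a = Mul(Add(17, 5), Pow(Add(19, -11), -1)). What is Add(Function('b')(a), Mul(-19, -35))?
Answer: Rational(1341, 2) ≈ 670.50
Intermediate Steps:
a = Rational(11, 4) (a = Mul(22, Pow(8, -1)) = Mul(22, Rational(1, 8)) = Rational(11, 4) ≈ 2.7500)
j = 1 (j = Add(-2, 3) = 1)
Function('b')(S) = Mul(2, S) (Function('b')(S) = Add(Mul(1, S), S) = Add(S, S) = Mul(2, S))
Add(Function('b')(a), Mul(-19, -35)) = Add(Mul(2, Rational(11, 4)), Mul(-19, -35)) = Add(Rational(11, 2), 665) = Rational(1341, 2)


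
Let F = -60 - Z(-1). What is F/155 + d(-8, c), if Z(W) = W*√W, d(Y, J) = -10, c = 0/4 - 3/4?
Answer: -322/31 + I/155 ≈ -10.387 + 0.0064516*I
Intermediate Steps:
c = -¾ (c = 0*(¼) - 3*¼ = 0 - ¾ = -¾ ≈ -0.75000)
Z(W) = W^(3/2)
F = -60 + I (F = -60 - (-1)^(3/2) = -60 - (-1)*I = -60 + I ≈ -60.0 + 1.0*I)
F/155 + d(-8, c) = (-60 + I)/155 - 10 = (-60 + I)*(1/155) - 10 = (-12/31 + I/155) - 10 = -322/31 + I/155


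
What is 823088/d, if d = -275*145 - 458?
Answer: -823088/40333 ≈ -20.407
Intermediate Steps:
d = -40333 (d = -39875 - 458 = -40333)
823088/d = 823088/(-40333) = 823088*(-1/40333) = -823088/40333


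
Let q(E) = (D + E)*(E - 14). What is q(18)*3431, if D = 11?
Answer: 397996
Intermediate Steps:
q(E) = (-14 + E)*(11 + E) (q(E) = (11 + E)*(E - 14) = (11 + E)*(-14 + E) = (-14 + E)*(11 + E))
q(18)*3431 = (-154 + 18² - 3*18)*3431 = (-154 + 324 - 54)*3431 = 116*3431 = 397996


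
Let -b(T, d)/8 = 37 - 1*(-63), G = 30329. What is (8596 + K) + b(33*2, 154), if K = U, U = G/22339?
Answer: 174185173/22339 ≈ 7797.4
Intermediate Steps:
b(T, d) = -800 (b(T, d) = -8*(37 - 1*(-63)) = -8*(37 + 63) = -8*100 = -800)
U = 30329/22339 ≈ 1.3577
K = 30329/22339 ≈ 1.3577
(8596 + K) + b(33*2, 154) = (8596 + 30329/22339) - 800 = 192056373/22339 - 800 = 174185173/22339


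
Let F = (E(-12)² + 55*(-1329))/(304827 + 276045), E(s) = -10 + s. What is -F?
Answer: 72611/580872 ≈ 0.12500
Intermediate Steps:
F = -72611/580872 (F = ((-10 - 12)² + 55*(-1329))/(304827 + 276045) = ((-22)² - 73095)/580872 = (484 - 73095)*(1/580872) = -72611*1/580872 = -72611/580872 ≈ -0.12500)
-F = -1*(-72611/580872) = 72611/580872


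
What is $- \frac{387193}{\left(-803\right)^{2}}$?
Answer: $- \frac{387193}{644809} \approx -0.60048$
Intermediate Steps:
$- \frac{387193}{\left(-803\right)^{2}} = - \frac{387193}{644809}$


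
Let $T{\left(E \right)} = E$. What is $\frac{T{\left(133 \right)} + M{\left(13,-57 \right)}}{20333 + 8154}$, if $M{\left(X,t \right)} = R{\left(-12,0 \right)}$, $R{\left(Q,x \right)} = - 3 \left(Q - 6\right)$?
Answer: $\frac{187}{28487} \approx 0.0065644$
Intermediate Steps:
$R{\left(Q,x \right)} = 18 - 3 Q$ ($R{\left(Q,x \right)} = - 3 \left(Q - 6\right) = - 3 \left(-6 + Q\right) = 18 - 3 Q$)
$M{\left(X,t \right)} = 54$ ($M{\left(X,t \right)} = 18 - -36 = 18 + 36 = 54$)
$\frac{T{\left(133 \right)} + M{\left(13,-57 \right)}}{20333 + 8154} = \frac{133 + 54}{20333 + 8154} = \frac{187}{28487}$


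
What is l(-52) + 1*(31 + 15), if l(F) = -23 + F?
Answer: -29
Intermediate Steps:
l(-52) + 1*(31 + 15) = (-23 - 52) + 1*(31 + 15) = -75 + 1*46 = -75 + 46 = -29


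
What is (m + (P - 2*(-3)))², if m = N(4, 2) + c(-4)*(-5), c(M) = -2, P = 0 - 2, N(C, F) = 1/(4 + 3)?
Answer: 9801/49 ≈ 200.02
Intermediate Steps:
N(C, F) = ⅐ (N(C, F) = 1/7 = ⅐)
P = -2
m = 71/7 (m = ⅐ - 2*(-5) = ⅐ + 10 = 71/7 ≈ 10.143)
(m + (P - 2*(-3)))² = (71/7 + (-2 - 2*(-3)))² = (71/7 + (-2 + 6))² = (71/7 + 4)² = (99/7)² = 9801/49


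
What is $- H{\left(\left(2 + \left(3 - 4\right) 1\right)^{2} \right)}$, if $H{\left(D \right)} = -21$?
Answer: $21$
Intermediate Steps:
$- H{\left(\left(2 + \left(3 - 4\right) 1\right)^{2} \right)} = \left(-1\right) \left(-21\right) = 21$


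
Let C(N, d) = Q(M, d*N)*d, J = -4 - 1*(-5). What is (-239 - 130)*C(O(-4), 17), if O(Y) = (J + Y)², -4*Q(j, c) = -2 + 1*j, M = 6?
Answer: 6273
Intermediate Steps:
J = 1 (J = -4 + 5 = 1)
Q(j, c) = ½ - j/4 (Q(j, c) = -(-2 + 1*j)/4 = -(-2 + j)/4 = ½ - j/4)
O(Y) = (1 + Y)²
C(N, d) = -d (C(N, d) = (½ - ¼*6)*d = (½ - 3/2)*d = -d)
(-239 - 130)*C(O(-4), 17) = (-239 - 130)*(-1*17) = -369*(-17) = 6273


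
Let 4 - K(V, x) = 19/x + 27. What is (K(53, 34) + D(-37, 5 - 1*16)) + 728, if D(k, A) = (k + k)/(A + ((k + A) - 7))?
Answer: 791641/1122 ≈ 705.56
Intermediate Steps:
K(V, x) = -23 - 19/x (K(V, x) = 4 - (19/x + 27) = 4 - (27 + 19/x) = 4 + (-27 - 19/x) = -23 - 19/x)
D(k, A) = 2*k/(-7 + k + 2*A) (D(k, A) = (2*k)/(A + ((A + k) - 7)) = (2*k)/(A + (-7 + A + k)) = (2*k)/(-7 + k + 2*A) = 2*k/(-7 + k + 2*A))
(K(53, 34) + D(-37, 5 - 1*16)) + 728 = ((-23 - 19/34) + 2*(-37)/(-7 - 37 + 2*(5 - 1*16))) + 728 = ((-23 - 19*1/34) + 2*(-37)/(-7 - 37 + 2*(5 - 16))) + 728 = ((-23 - 19/34) + 2*(-37)/(-7 - 37 + 2*(-11))) + 728 = (-801/34 + 2*(-37)/(-7 - 37 - 22)) + 728 = (-801/34 + 2*(-37)/(-66)) + 728 = (-801/34 + 2*(-37)*(-1/66)) + 728 = (-801/34 + 37/33) + 728 = -25175/1122 + 728 = 791641/1122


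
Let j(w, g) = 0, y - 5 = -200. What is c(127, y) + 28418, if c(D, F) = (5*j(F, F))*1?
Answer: 28418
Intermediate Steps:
y = -195 (y = 5 - 200 = -195)
c(D, F) = 0 (c(D, F) = (5*0)*1 = 0*1 = 0)
c(127, y) + 28418 = 0 + 28418 = 28418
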